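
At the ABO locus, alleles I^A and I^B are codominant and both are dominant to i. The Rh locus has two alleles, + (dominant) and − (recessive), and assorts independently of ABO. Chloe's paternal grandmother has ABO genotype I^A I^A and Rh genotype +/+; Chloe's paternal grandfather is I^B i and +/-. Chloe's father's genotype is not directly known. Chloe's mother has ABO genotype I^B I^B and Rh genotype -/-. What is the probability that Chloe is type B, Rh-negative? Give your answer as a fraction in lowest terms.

Chloe's father's ABO genotype from I^A I^A × I^B i: 1/2 I^A I^B, 1/2 I^A i.
Crossing each possibility with the mother I^B I^B and summing P(type B): 1/2·1/2 + 1/2·1/2 = 1/2.
Similarly for Rh via the father's Rh distribution: P(Rh-) = 1/4.
Independent loci: 1/2 × 1/4 = 1/8.

1/8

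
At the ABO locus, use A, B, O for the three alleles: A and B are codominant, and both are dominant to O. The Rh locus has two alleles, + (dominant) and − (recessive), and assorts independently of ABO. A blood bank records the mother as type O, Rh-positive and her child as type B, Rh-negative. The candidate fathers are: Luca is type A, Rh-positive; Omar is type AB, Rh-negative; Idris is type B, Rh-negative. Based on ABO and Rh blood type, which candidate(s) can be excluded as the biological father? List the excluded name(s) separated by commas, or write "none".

Luca

A candidate is excluded only if no genotype consistent with his phenotype could produce a type B, Rh-negative child with a type O, Rh-positive mother.
Luca (type A, Rh+): no genotype consistent with that phenotype can produce a type-B Rh- child with a type-O mother.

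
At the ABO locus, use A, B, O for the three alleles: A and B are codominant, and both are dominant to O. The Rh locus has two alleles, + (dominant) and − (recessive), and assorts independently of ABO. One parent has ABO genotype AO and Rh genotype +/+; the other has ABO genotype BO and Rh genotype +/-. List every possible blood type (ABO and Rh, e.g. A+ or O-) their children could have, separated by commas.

Gametes from AO × BO give offspring ABO genotypes AB, AO, BO, OO, i.e. phenotypes O, A, B, AB.
Rh cross +/+ × +/- → phenotypes Rh+.
Combining independently: O+, A+, B+, AB+.

O+, A+, B+, AB+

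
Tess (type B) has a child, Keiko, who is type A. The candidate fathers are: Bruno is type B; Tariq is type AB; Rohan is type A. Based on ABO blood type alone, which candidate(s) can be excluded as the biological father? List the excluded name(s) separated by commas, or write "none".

A candidate is excluded only if no genotype consistent with his phenotype could produce a type A child with a type B mother.
Bruno (type B): no genotype consistent with that phenotype can produce a type-A child with a type-B mother.

Bruno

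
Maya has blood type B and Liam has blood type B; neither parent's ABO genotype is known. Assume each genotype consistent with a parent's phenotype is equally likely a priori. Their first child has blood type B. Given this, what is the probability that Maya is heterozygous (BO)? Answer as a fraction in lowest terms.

Possible genotypes: Maya ∈ {BB, BO}; Liam ∈ {BB, BO}.
Weight each parental genotype pair by prior × P(type-B child):
  BB × BB: posterior weight 4/15.
  BB × BO: posterior weight 4/15.
  BO × BB: posterior weight 4/15.
  BO × BO: posterior weight 1/5.
Sum the posterior weight over pairs where Maya is BO: 7/15.

7/15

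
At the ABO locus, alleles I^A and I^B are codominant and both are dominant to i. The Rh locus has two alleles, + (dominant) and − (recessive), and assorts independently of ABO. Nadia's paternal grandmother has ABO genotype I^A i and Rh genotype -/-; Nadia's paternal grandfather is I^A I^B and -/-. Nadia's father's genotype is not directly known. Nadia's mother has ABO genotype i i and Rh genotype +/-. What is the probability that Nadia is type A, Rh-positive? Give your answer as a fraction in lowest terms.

1/4

Nadia's father's ABO genotype from I^A i × I^A I^B: 1/4 I^A I^A, 1/4 I^A I^B, 1/4 I^A i, 1/4 I^B i.
Crossing each possibility with the mother i i and summing P(type A): 1/4·1 + 1/4·1/2 + 1/4·1/2 + 1/4·0 = 1/2.
Similarly for Rh via the father's Rh distribution: P(Rh+) = 1/2.
Independent loci: 1/2 × 1/2 = 1/4.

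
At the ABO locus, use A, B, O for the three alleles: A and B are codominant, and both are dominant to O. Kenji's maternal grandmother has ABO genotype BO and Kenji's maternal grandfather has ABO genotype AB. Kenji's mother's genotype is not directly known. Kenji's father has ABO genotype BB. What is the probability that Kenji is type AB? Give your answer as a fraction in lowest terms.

Kenji's mother's ABO genotype from BO × AB: 1/4 AB, 1/4 AO, 1/4 BB, 1/4 BO.
Crossing each possibility with the father BB and summing P(type AB): 1/4·1/2 + 1/4·1/2 + 1/4·0 + 1/4·0 = 1/4.

1/4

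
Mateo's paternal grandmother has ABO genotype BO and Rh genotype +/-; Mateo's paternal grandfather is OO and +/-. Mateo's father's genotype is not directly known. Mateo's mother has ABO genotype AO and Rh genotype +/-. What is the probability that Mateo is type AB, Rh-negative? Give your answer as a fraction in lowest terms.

1/32

Mateo's father's ABO genotype from BO × OO: 1/2 BO, 1/2 OO.
Crossing each possibility with the mother AO and summing P(type AB): 1/2·1/4 + 1/2·0 = 1/8.
Similarly for Rh via the father's Rh distribution: P(Rh-) = 1/4.
Independent loci: 1/8 × 1/4 = 1/32.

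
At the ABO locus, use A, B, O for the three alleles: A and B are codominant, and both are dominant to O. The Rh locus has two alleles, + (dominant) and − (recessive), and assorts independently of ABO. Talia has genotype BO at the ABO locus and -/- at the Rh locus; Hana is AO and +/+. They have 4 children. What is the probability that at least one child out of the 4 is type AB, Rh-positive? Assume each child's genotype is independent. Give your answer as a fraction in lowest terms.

ABO cross BO × AO → 1/4 O, 1/4 A, 1/4 B, 1/4 AB.
Rh cross -/- × +/+ → 1 Rh+; so P(type AB, Rh-positive) = 1/4 × 1 = 1/4 per child.
P(none) = (3/4)^4 = 81/256; P(at least one) = 1 − 81/256 = 175/256.

175/256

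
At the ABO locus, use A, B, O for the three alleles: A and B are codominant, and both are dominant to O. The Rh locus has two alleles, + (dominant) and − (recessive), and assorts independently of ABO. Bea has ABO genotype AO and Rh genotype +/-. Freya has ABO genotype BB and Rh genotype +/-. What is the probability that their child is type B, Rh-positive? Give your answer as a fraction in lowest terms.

ABO cross AO × BB → offspring phenotypes: 1/2 B, 1/2 AB.
Rh cross +/- × +/- → 3/4 Rh+, 1/4 Rh-.
Independent loci: P(type B, Rh-positive) = 1/2 × 3/4 = 3/8.

3/8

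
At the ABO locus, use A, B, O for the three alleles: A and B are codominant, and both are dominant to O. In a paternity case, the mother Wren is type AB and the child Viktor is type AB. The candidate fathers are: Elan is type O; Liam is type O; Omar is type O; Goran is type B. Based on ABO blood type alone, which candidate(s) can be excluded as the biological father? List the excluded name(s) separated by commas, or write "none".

A candidate is excluded only if no genotype consistent with his phenotype could produce a type AB child with a type AB mother.
Elan (type O): no genotype consistent with that phenotype can produce a type-AB child with a type-AB mother.
Liam (type O): no genotype consistent with that phenotype can produce a type-AB child with a type-AB mother.
Omar (type O): no genotype consistent with that phenotype can produce a type-AB child with a type-AB mother.

Elan, Liam, Omar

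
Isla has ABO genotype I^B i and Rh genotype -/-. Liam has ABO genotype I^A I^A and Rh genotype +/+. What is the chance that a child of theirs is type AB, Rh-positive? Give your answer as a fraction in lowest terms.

1/2

ABO cross I^B i × I^A I^A → offspring phenotypes: 1/2 A, 1/2 AB.
Rh cross -/- × +/+ → 1 Rh+.
Independent loci: P(type AB, Rh-positive) = 1/2 × 1 = 1/2.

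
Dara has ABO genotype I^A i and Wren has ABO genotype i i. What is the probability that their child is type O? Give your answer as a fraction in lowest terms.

1/2

ABO cross I^A i × i i → offspring phenotypes: 1/2 O, 1/2 A.
So P(type O) = 1/2.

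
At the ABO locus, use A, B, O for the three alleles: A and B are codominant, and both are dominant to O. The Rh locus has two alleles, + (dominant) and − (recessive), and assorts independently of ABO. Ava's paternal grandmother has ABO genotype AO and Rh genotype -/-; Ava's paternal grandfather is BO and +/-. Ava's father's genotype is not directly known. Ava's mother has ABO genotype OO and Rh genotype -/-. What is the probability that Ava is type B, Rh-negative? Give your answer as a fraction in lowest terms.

3/16

Ava's father's ABO genotype from AO × BO: 1/4 AB, 1/4 AO, 1/4 BO, 1/4 OO.
Crossing each possibility with the mother OO and summing P(type B): 1/4·1/2 + 1/4·0 + 1/4·1/2 + 1/4·0 = 1/4.
Similarly for Rh via the father's Rh distribution: P(Rh-) = 3/4.
Independent loci: 1/4 × 3/4 = 3/16.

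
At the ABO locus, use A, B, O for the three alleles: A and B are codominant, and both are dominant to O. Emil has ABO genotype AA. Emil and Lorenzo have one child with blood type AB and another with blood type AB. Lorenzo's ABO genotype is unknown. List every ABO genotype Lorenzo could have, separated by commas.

For each candidate genotype of Lorenzo, check whether crossing it with AA can produce every observed child phenotype.
  AA → possible child types {A} ✗
  AB → possible child types {A, AB} ✓
  AO → possible child types {A} ✗
  BB → possible child types {AB} ✓
  BO → possible child types {A, AB} ✓
  OO → possible child types {A} ✗

AB, BB, BO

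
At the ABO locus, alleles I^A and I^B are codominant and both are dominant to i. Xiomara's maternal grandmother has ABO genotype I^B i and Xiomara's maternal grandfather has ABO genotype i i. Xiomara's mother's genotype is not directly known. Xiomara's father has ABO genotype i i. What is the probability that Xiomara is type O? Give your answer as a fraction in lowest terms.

3/4

Xiomara's mother's ABO genotype from I^B i × i i: 1/2 I^B i, 1/2 i i.
Crossing each possibility with the father i i and summing P(type O): 1/2·1/2 + 1/2·1 = 3/4.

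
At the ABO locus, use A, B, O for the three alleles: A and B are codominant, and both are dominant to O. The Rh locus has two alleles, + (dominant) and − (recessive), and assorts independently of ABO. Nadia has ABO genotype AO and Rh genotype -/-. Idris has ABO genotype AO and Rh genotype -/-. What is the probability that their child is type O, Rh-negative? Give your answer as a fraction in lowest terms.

1/4

ABO cross AO × AO → offspring phenotypes: 1/4 O, 3/4 A.
Rh cross -/- × -/- → 1 Rh-.
Independent loci: P(type O, Rh-negative) = 1/4 × 1 = 1/4.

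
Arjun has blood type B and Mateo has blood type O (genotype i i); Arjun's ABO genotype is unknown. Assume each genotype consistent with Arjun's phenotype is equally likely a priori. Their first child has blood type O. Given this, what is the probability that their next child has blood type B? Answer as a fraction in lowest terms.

1/2

Possible genotypes: Arjun ∈ {I^B I^B, I^B i}; Mateo ∈ {i i}.
Weight each parental genotype pair by prior × P(type-O child):
  I^B i × i i: posterior weight 1; P(next child type B) = 1/2.
Weighted sum = 1/2.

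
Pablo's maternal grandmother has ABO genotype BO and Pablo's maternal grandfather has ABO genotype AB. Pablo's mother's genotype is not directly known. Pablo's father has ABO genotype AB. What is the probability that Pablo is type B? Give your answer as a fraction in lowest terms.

3/8

Pablo's mother's ABO genotype from BO × AB: 1/4 AB, 1/4 AO, 1/4 BB, 1/4 BO.
Crossing each possibility with the father AB and summing P(type B): 1/4·1/4 + 1/4·1/4 + 1/4·1/2 + 1/4·1/2 = 3/8.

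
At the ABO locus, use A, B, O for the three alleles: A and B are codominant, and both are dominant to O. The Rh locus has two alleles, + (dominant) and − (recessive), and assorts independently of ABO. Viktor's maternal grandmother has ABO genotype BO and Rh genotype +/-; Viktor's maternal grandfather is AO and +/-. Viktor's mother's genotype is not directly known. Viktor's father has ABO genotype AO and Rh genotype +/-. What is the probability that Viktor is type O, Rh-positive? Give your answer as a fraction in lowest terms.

Viktor's mother's ABO genotype from BO × AO: 1/4 AB, 1/4 AO, 1/4 BO, 1/4 OO.
Crossing each possibility with the father AO and summing P(type O): 1/4·0 + 1/4·1/4 + 1/4·1/4 + 1/4·1/2 = 1/4.
Similarly for Rh via the mother's Rh distribution: P(Rh+) = 3/4.
Independent loci: 1/4 × 3/4 = 3/16.

3/16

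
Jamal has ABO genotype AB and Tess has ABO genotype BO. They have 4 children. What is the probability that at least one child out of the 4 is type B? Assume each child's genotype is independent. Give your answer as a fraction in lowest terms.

ABO cross AB × BO → 1/4 A, 1/2 B, 1/4 AB.
So P(type B) = 1/2 per child.
P(none) = (1/2)^4 = 1/16; P(at least one) = 1 − 1/16 = 15/16.

15/16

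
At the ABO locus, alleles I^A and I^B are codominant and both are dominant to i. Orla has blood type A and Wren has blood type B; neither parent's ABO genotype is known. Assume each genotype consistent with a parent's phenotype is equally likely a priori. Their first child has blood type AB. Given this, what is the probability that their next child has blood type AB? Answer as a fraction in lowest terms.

25/36

Possible genotypes: Orla ∈ {I^A I^A, I^A i}; Wren ∈ {I^B I^B, I^B i}.
Weight each parental genotype pair by prior × P(type-AB child):
  I^A I^A × I^B I^B: posterior weight 4/9; P(next child type AB) = 1.
  I^A I^A × I^B i: posterior weight 2/9; P(next child type AB) = 1/2.
  I^A i × I^B I^B: posterior weight 2/9; P(next child type AB) = 1/2.
  I^A i × I^B i: posterior weight 1/9; P(next child type AB) = 1/4.
Weighted sum = 25/36.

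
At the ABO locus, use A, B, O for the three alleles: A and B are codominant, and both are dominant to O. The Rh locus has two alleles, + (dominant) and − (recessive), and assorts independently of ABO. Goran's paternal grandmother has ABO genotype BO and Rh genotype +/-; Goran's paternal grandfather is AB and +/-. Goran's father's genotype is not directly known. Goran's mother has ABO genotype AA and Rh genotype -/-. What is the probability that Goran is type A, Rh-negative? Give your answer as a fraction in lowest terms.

1/4

Goran's father's ABO genotype from BO × AB: 1/4 AB, 1/4 AO, 1/4 BB, 1/4 BO.
Crossing each possibility with the mother AA and summing P(type A): 1/4·1/2 + 1/4·1 + 1/4·0 + 1/4·1/2 = 1/2.
Similarly for Rh via the father's Rh distribution: P(Rh-) = 1/2.
Independent loci: 1/2 × 1/2 = 1/4.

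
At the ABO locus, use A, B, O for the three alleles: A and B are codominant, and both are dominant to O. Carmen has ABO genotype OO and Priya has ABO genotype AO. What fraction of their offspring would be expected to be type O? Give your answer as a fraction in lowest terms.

ABO cross OO × AO → offspring phenotypes: 1/2 O, 1/2 A.
So P(type O) = 1/2.

1/2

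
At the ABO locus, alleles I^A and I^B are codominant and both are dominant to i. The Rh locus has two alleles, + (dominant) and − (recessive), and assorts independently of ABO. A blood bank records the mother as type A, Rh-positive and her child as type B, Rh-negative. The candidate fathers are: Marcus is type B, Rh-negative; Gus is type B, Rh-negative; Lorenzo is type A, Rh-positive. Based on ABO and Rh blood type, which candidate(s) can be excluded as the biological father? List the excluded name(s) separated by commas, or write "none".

A candidate is excluded only if no genotype consistent with his phenotype could produce a type B, Rh-negative child with a type A, Rh-positive mother.
Lorenzo (type A, Rh+): no genotype consistent with that phenotype can produce a type-B Rh- child with a type-A mother.

Lorenzo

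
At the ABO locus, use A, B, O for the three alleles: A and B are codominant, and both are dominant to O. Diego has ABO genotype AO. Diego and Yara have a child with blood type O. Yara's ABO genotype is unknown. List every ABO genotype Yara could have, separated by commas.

AO, BO, OO

For each candidate genotype of Yara, check whether crossing it with AO can produce every observed child phenotype.
  AA → possible child types {A} ✗
  AB → possible child types {A, B, AB} ✗
  AO → possible child types {O, A} ✓
  BB → possible child types {B, AB} ✗
  BO → possible child types {O, A, B, AB} ✓
  OO → possible child types {O, A} ✓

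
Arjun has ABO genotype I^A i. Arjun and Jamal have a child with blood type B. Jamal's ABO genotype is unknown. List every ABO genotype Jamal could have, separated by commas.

For each candidate genotype of Jamal, check whether crossing it with I^A i can produce every observed child phenotype.
  I^A I^A → possible child types {A} ✗
  I^A I^B → possible child types {A, B, AB} ✓
  I^A i → possible child types {O, A} ✗
  I^B I^B → possible child types {B, AB} ✓
  I^B i → possible child types {O, A, B, AB} ✓
  i i → possible child types {O, A} ✗

I^A I^B, I^B I^B, I^B i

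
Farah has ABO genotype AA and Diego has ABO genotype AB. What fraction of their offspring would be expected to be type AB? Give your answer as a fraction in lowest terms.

ABO cross AA × AB → offspring phenotypes: 1/2 A, 1/2 AB.
So P(type AB) = 1/2.

1/2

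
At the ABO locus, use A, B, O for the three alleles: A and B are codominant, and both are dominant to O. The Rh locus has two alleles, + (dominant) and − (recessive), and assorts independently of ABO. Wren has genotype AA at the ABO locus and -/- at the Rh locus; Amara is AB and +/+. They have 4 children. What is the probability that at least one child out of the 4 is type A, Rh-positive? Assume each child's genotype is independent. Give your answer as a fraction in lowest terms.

15/16

ABO cross AA × AB → 1/2 A, 1/2 AB.
Rh cross -/- × +/+ → 1 Rh+; so P(type A, Rh-positive) = 1/2 × 1 = 1/2 per child.
P(none) = (1/2)^4 = 1/16; P(at least one) = 1 − 1/16 = 15/16.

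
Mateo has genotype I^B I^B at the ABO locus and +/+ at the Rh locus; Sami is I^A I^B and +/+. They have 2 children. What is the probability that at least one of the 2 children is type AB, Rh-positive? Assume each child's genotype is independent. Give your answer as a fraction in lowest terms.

3/4

ABO cross I^B I^B × I^A I^B → 1/2 B, 1/2 AB.
Rh cross +/+ × +/+ → 1 Rh+; so P(type AB, Rh-positive) = 1/2 × 1 = 1/2 per child.
P(none) = (1/2)^2 = 1/4; P(at least one) = 1 − 1/4 = 3/4.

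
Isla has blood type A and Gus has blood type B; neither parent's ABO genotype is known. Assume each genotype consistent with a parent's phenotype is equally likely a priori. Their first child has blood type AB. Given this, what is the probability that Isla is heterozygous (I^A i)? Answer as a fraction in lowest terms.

1/3

Possible genotypes: Isla ∈ {I^A I^A, I^A i}; Gus ∈ {I^B I^B, I^B i}.
Weight each parental genotype pair by prior × P(type-AB child):
  I^A I^A × I^B I^B: posterior weight 4/9.
  I^A I^A × I^B i: posterior weight 2/9.
  I^A i × I^B I^B: posterior weight 2/9.
  I^A i × I^B i: posterior weight 1/9.
Sum the posterior weight over pairs where Isla is I^A i: 1/3.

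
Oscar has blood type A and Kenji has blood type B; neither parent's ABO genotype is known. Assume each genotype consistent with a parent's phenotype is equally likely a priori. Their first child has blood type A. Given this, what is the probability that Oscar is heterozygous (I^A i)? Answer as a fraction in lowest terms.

Possible genotypes: Oscar ∈ {I^A I^A, I^A i}; Kenji ∈ {I^B I^B, I^B i}.
Weight each parental genotype pair by prior × P(type-A child):
  I^A I^A × I^B i: posterior weight 2/3.
  I^A i × I^B i: posterior weight 1/3.
Sum the posterior weight over pairs where Oscar is I^A i: 1/3.

1/3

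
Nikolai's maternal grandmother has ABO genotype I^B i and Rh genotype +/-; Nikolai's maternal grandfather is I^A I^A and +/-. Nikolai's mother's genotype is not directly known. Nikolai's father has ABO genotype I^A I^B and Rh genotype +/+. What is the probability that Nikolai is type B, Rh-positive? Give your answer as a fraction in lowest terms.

Nikolai's mother's ABO genotype from I^B i × I^A I^A: 1/2 I^A I^B, 1/2 I^A i.
Crossing each possibility with the father I^A I^B and summing P(type B): 1/2·1/4 + 1/2·1/4 = 1/4.
Similarly for Rh via the mother's Rh distribution: P(Rh+) = 1.
Independent loci: 1/4 × 1 = 1/4.

1/4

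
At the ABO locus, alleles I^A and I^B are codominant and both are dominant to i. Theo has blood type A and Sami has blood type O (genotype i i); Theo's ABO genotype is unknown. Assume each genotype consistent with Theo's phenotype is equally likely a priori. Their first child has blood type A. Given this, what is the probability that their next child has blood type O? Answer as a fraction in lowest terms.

1/6

Possible genotypes: Theo ∈ {I^A I^A, I^A i}; Sami ∈ {i i}.
Weight each parental genotype pair by prior × P(type-A child):
  I^A I^A × i i: posterior weight 2/3; P(next child type O) = 0.
  I^A i × i i: posterior weight 1/3; P(next child type O) = 1/2.
Weighted sum = 1/6.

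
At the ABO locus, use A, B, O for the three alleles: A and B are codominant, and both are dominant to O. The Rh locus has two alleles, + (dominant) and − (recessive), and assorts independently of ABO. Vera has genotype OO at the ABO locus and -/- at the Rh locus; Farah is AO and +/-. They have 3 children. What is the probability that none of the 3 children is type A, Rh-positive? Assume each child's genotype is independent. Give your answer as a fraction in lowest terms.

27/64

ABO cross OO × AO → 1/2 O, 1/2 A.
Rh cross -/- × +/- → 1/2 Rh+, 1/2 Rh-; so P(type A, Rh-positive) = 1/2 × 1/2 = 1/4 per child.
P(not type A, Rh-positive) = 3/4 for one child; (3/4)^3 = 27/64.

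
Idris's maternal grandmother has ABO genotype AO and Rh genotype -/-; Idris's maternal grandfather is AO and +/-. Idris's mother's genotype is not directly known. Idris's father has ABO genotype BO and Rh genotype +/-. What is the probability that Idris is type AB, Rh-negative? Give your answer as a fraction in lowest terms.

Idris's mother's ABO genotype from AO × AO: 1/4 AA, 1/2 AO, 1/4 OO.
Crossing each possibility with the father BO and summing P(type AB): 1/4·1/2 + 1/2·1/4 + 1/4·0 = 1/4.
Similarly for Rh via the mother's Rh distribution: P(Rh-) = 3/8.
Independent loci: 1/4 × 3/8 = 3/32.

3/32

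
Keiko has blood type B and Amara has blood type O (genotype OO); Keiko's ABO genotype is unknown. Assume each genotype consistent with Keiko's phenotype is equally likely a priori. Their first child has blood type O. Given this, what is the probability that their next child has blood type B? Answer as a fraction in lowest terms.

1/2

Possible genotypes: Keiko ∈ {BB, BO}; Amara ∈ {OO}.
Weight each parental genotype pair by prior × P(type-O child):
  BO × OO: posterior weight 1; P(next child type B) = 1/2.
Weighted sum = 1/2.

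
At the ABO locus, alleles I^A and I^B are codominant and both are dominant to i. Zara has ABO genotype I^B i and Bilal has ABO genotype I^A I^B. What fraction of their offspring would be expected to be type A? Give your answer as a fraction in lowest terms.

ABO cross I^B i × I^A I^B → offspring phenotypes: 1/4 A, 1/2 B, 1/4 AB.
So P(type A) = 1/4.

1/4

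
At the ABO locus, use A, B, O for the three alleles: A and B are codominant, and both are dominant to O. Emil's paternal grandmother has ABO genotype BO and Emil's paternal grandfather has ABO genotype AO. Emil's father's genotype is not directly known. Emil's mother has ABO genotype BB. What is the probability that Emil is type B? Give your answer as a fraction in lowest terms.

Emil's father's ABO genotype from BO × AO: 1/4 AB, 1/4 AO, 1/4 BO, 1/4 OO.
Crossing each possibility with the mother BB and summing P(type B): 1/4·1/2 + 1/4·1/2 + 1/4·1 + 1/4·1 = 3/4.

3/4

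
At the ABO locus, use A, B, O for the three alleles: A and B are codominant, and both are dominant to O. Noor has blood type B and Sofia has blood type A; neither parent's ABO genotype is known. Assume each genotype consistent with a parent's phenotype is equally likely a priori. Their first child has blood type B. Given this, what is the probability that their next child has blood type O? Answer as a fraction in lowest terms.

Possible genotypes: Noor ∈ {BB, BO}; Sofia ∈ {AA, AO}.
Weight each parental genotype pair by prior × P(type-B child):
  BB × AO: posterior weight 2/3; P(next child type O) = 0.
  BO × AO: posterior weight 1/3; P(next child type O) = 1/4.
Weighted sum = 1/12.

1/12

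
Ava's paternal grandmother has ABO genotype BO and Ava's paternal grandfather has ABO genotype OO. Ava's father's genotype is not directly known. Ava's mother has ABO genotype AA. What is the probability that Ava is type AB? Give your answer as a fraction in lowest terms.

Ava's father's ABO genotype from BO × OO: 1/2 BO, 1/2 OO.
Crossing each possibility with the mother AA and summing P(type AB): 1/2·1/2 + 1/2·0 = 1/4.

1/4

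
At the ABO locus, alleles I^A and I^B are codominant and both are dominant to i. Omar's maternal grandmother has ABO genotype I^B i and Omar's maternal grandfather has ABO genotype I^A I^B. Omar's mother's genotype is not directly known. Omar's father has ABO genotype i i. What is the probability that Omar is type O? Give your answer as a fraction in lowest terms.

Omar's mother's ABO genotype from I^B i × I^A I^B: 1/4 I^A I^B, 1/4 I^A i, 1/4 I^B I^B, 1/4 I^B i.
Crossing each possibility with the father i i and summing P(type O): 1/4·0 + 1/4·1/2 + 1/4·0 + 1/4·1/2 = 1/4.

1/4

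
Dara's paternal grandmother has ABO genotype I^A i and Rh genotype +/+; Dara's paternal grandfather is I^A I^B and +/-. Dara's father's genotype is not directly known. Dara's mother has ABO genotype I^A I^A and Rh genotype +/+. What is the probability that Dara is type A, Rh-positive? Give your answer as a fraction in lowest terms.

Dara's father's ABO genotype from I^A i × I^A I^B: 1/4 I^A I^A, 1/4 I^A I^B, 1/4 I^A i, 1/4 I^B i.
Crossing each possibility with the mother I^A I^A and summing P(type A): 1/4·1 + 1/4·1/2 + 1/4·1 + 1/4·1/2 = 3/4.
Similarly for Rh via the father's Rh distribution: P(Rh+) = 1.
Independent loci: 3/4 × 1 = 3/4.

3/4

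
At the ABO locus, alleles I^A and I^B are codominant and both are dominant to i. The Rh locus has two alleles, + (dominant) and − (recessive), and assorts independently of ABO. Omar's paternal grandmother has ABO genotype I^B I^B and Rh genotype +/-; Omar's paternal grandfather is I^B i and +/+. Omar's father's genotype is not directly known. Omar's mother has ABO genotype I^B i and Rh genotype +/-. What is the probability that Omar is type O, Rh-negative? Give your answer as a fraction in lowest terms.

Omar's father's ABO genotype from I^B I^B × I^B i: 1/2 I^B I^B, 1/2 I^B i.
Crossing each possibility with the mother I^B i and summing P(type O): 1/2·0 + 1/2·1/4 = 1/8.
Similarly for Rh via the father's Rh distribution: P(Rh-) = 1/8.
Independent loci: 1/8 × 1/8 = 1/64.

1/64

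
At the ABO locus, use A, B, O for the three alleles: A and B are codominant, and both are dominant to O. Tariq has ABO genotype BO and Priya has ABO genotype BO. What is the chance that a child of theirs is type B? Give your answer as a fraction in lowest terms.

3/4

ABO cross BO × BO → offspring phenotypes: 1/4 O, 3/4 B.
So P(type B) = 3/4.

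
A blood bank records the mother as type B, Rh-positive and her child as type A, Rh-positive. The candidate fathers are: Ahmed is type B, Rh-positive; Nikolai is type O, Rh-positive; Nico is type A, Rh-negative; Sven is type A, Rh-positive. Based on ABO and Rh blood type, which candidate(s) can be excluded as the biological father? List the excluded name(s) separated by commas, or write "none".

A candidate is excluded only if no genotype consistent with his phenotype could produce a type A, Rh-positive child with a type B, Rh-positive mother.
Ahmed (type B, Rh+): no genotype consistent with that phenotype can produce a type-A Rh+ child with a type-B mother.
Nikolai (type O, Rh+): no genotype consistent with that phenotype can produce a type-A Rh+ child with a type-B mother.

Ahmed, Nikolai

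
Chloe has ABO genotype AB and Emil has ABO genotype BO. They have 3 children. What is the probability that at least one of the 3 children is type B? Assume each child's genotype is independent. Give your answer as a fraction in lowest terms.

ABO cross AB × BO → 1/4 A, 1/2 B, 1/4 AB.
So P(type B) = 1/2 per child.
P(none) = (1/2)^3 = 1/8; P(at least one) = 1 − 1/8 = 7/8.

7/8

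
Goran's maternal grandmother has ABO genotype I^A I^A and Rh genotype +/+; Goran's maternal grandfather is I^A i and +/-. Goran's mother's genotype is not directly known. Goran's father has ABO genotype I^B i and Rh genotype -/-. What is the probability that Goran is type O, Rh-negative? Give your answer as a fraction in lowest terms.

Goran's mother's ABO genotype from I^A I^A × I^A i: 1/2 I^A I^A, 1/2 I^A i.
Crossing each possibility with the father I^B i and summing P(type O): 1/2·0 + 1/2·1/4 = 1/8.
Similarly for Rh via the mother's Rh distribution: P(Rh-) = 1/4.
Independent loci: 1/8 × 1/4 = 1/32.

1/32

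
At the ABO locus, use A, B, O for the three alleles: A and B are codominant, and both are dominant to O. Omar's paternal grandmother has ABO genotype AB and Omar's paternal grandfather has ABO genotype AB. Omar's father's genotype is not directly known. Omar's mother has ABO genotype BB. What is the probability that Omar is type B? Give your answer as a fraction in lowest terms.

1/2

Omar's father's ABO genotype from AB × AB: 1/4 AA, 1/2 AB, 1/4 BB.
Crossing each possibility with the mother BB and summing P(type B): 1/4·0 + 1/2·1/2 + 1/4·1 = 1/2.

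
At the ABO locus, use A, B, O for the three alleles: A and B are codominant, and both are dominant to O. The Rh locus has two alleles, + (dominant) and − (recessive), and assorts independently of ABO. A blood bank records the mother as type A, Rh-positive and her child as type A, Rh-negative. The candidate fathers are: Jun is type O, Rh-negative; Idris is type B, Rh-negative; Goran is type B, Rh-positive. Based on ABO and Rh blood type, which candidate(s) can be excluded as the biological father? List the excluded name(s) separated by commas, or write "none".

none

A candidate is excluded only if no genotype consistent with his phenotype could produce a type A, Rh-negative child with a type A, Rh-positive mother.
Every candidate has at least one consistent genotype combination, so none can be excluded.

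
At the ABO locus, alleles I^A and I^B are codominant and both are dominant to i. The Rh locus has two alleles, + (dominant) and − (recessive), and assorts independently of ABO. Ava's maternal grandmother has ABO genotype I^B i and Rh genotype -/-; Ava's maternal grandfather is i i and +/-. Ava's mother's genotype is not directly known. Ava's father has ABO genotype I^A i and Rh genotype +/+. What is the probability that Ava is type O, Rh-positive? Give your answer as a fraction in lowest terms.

3/8

Ava's mother's ABO genotype from I^B i × i i: 1/2 I^B i, 1/2 i i.
Crossing each possibility with the father I^A i and summing P(type O): 1/2·1/4 + 1/2·1/2 = 3/8.
Similarly for Rh via the mother's Rh distribution: P(Rh+) = 1.
Independent loci: 3/8 × 1 = 3/8.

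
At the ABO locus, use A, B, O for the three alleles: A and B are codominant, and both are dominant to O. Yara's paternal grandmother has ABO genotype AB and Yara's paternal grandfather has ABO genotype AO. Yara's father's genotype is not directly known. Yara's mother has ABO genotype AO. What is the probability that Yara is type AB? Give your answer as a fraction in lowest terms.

1/8

Yara's father's ABO genotype from AB × AO: 1/4 AA, 1/4 AB, 1/4 AO, 1/4 BO.
Crossing each possibility with the mother AO and summing P(type AB): 1/4·0 + 1/4·1/4 + 1/4·0 + 1/4·1/4 = 1/8.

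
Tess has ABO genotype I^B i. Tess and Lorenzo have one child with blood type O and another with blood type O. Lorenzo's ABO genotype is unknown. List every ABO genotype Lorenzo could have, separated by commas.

For each candidate genotype of Lorenzo, check whether crossing it with I^B i can produce every observed child phenotype.
  I^A I^A → possible child types {A, AB} ✗
  I^A I^B → possible child types {A, B, AB} ✗
  I^A i → possible child types {O, A, B, AB} ✓
  I^B I^B → possible child types {B} ✗
  I^B i → possible child types {O, B} ✓
  i i → possible child types {O, B} ✓

I^A i, I^B i, i i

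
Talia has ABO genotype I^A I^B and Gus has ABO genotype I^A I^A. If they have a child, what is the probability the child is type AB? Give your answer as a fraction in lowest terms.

1/2

ABO cross I^A I^B × I^A I^A → offspring phenotypes: 1/2 A, 1/2 AB.
So P(type AB) = 1/2.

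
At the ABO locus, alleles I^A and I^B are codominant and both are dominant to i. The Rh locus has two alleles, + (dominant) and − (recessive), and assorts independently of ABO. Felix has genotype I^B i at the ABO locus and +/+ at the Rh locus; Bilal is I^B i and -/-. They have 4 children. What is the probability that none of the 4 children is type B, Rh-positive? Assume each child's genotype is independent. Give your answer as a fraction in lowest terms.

1/256

ABO cross I^B i × I^B i → 1/4 O, 3/4 B.
Rh cross +/+ × -/- → 1 Rh+; so P(type B, Rh-positive) = 3/4 × 1 = 3/4 per child.
P(not type B, Rh-positive) = 1/4 for one child; (1/4)^4 = 1/256.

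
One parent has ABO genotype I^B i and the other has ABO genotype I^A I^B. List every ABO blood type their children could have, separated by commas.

Gametes from I^B i × I^A I^B give offspring ABO genotypes I^A I^B, I^A i, I^B I^B, I^B i, i.e. phenotypes A, B, AB.

A, B, AB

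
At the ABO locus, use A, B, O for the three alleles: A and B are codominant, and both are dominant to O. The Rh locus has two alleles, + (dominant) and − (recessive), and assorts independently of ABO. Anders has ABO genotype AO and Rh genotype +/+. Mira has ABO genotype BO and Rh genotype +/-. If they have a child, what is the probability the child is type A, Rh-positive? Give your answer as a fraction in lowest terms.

ABO cross AO × BO → offspring phenotypes: 1/4 O, 1/4 A, 1/4 B, 1/4 AB.
Rh cross +/+ × +/- → 1 Rh+.
Independent loci: P(type A, Rh-positive) = 1/4 × 1 = 1/4.

1/4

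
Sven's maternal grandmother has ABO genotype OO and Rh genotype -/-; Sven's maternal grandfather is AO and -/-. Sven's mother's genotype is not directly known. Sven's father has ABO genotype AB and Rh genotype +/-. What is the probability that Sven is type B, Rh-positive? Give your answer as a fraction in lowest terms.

3/16

Sven's mother's ABO genotype from OO × AO: 1/2 AO, 1/2 OO.
Crossing each possibility with the father AB and summing P(type B): 1/2·1/4 + 1/2·1/2 = 3/8.
Similarly for Rh via the mother's Rh distribution: P(Rh+) = 1/2.
Independent loci: 3/8 × 1/2 = 3/16.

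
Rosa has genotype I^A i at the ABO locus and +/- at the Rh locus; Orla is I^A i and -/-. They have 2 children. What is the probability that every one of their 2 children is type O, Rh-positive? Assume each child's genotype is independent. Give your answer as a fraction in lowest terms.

1/64

ABO cross I^A i × I^A i → 1/4 O, 3/4 A.
Rh cross +/- × -/- → 1/2 Rh+, 1/2 Rh-; so P(type O, Rh-positive) = 1/4 × 1/2 = 1/8 per child.
All 2 independent: (1/8)^2 = 1/64.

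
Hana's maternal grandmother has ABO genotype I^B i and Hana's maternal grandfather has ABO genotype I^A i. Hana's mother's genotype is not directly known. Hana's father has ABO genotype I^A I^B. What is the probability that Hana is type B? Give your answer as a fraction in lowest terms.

Hana's mother's ABO genotype from I^B i × I^A i: 1/4 I^A I^B, 1/4 I^A i, 1/4 I^B i, 1/4 i i.
Crossing each possibility with the father I^A I^B and summing P(type B): 1/4·1/4 + 1/4·1/4 + 1/4·1/2 + 1/4·1/2 = 3/8.

3/8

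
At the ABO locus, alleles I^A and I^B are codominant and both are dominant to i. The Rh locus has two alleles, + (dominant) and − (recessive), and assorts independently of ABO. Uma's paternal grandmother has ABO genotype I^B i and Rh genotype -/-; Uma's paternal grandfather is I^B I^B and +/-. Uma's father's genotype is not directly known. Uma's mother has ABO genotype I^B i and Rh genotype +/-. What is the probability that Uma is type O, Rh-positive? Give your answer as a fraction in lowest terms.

5/64

Uma's father's ABO genotype from I^B i × I^B I^B: 1/2 I^B I^B, 1/2 I^B i.
Crossing each possibility with the mother I^B i and summing P(type O): 1/2·0 + 1/2·1/4 = 1/8.
Similarly for Rh via the father's Rh distribution: P(Rh+) = 5/8.
Independent loci: 1/8 × 5/8 = 5/64.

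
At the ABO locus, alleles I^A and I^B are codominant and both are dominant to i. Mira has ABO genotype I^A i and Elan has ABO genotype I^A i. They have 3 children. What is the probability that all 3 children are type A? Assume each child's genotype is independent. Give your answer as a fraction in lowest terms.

ABO cross I^A i × I^A i → 1/4 O, 3/4 A.
So P(type A) = 3/4 per child.
All 3 independent: (3/4)^3 = 27/64.

27/64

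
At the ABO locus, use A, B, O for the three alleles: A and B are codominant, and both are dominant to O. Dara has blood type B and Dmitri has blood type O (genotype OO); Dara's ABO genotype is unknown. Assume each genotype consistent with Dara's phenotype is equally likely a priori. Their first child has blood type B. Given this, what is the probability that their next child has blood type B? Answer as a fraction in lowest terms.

Possible genotypes: Dara ∈ {BB, BO}; Dmitri ∈ {OO}.
Weight each parental genotype pair by prior × P(type-B child):
  BB × OO: posterior weight 2/3; P(next child type B) = 1.
  BO × OO: posterior weight 1/3; P(next child type B) = 1/2.
Weighted sum = 5/6.

5/6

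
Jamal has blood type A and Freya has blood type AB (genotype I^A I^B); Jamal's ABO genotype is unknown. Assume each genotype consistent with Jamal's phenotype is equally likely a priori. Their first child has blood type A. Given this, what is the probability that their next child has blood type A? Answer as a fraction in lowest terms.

1/2

Possible genotypes: Jamal ∈ {I^A I^A, I^A i}; Freya ∈ {I^A I^B}.
Weight each parental genotype pair by prior × P(type-A child):
  I^A I^A × I^A I^B: posterior weight 1/2; P(next child type A) = 1/2.
  I^A i × I^A I^B: posterior weight 1/2; P(next child type A) = 1/2.
Weighted sum = 1/2.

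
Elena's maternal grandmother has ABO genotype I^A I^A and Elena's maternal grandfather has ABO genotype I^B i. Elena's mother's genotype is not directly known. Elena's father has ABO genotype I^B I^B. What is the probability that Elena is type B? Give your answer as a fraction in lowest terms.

Elena's mother's ABO genotype from I^A I^A × I^B i: 1/2 I^A I^B, 1/2 I^A i.
Crossing each possibility with the father I^B I^B and summing P(type B): 1/2·1/2 + 1/2·1/2 = 1/2.

1/2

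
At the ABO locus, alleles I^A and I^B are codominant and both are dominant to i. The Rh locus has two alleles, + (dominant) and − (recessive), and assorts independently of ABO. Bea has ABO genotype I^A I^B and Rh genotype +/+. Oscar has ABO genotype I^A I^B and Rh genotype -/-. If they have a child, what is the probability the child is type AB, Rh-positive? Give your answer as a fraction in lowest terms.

1/2

ABO cross I^A I^B × I^A I^B → offspring phenotypes: 1/4 A, 1/4 B, 1/2 AB.
Rh cross +/+ × -/- → 1 Rh+.
Independent loci: P(type AB, Rh-positive) = 1/2 × 1 = 1/2.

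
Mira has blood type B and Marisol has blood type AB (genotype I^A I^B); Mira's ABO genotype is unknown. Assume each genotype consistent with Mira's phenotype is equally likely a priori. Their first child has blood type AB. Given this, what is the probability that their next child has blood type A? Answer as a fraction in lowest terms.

Possible genotypes: Mira ∈ {I^B I^B, I^B i}; Marisol ∈ {I^A I^B}.
Weight each parental genotype pair by prior × P(type-AB child):
  I^B I^B × I^A I^B: posterior weight 2/3; P(next child type A) = 0.
  I^B i × I^A I^B: posterior weight 1/3; P(next child type A) = 1/4.
Weighted sum = 1/12.

1/12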